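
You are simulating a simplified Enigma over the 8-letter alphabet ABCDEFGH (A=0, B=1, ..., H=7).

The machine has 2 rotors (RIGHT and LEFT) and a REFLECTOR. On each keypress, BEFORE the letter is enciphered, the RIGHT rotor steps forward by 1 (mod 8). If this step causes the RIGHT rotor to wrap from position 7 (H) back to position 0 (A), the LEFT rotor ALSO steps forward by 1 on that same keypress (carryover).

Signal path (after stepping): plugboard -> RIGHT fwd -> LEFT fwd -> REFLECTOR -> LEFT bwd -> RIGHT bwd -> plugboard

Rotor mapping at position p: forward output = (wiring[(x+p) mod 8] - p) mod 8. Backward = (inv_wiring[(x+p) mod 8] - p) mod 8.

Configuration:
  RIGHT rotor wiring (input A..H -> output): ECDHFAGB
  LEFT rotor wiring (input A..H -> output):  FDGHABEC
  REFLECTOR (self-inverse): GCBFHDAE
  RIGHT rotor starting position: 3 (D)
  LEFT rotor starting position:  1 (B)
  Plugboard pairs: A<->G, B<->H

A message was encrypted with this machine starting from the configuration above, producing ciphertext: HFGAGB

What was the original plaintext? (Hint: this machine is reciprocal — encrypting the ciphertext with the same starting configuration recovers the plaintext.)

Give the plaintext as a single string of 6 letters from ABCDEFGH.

Char 1 ('H'): step: R->4, L=1; H->plug->B->R->E->L->A->refl->G->L'->C->R'->C->plug->C
Char 2 ('F'): step: R->5, L=1; F->plug->F->R->G->L->B->refl->C->L'->A->R'->H->plug->B
Char 3 ('G'): step: R->6, L=1; G->plug->A->R->A->L->C->refl->B->L'->G->R'->C->plug->C
Char 4 ('A'): step: R->7, L=1; A->plug->G->R->B->L->F->refl->D->L'->F->R'->B->plug->H
Char 5 ('G'): step: R->0, L->2 (L advanced); G->plug->A->R->E->L->C->refl->B->L'->H->R'->D->plug->D
Char 6 ('B'): step: R->1, L=2; B->plug->H->R->D->L->H->refl->E->L'->A->R'->G->plug->A

Answer: CBCHDA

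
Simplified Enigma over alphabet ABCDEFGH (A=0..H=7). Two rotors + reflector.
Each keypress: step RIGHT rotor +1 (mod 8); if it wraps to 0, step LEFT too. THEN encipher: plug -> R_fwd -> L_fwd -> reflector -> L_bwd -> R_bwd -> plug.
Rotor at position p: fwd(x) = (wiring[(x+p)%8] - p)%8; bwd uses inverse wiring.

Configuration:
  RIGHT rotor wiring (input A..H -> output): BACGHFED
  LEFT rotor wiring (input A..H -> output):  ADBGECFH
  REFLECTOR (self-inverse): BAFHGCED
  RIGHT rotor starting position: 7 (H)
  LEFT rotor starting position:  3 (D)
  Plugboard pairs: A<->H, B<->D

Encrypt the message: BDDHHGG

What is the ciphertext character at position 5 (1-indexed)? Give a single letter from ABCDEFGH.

Char 1 ('B'): step: R->0, L->4 (L advanced); B->plug->D->R->G->L->F->refl->C->L'->H->R'->E->plug->E
Char 2 ('D'): step: R->1, L=4; D->plug->B->R->B->L->G->refl->E->L'->E->R'->E->plug->E
Char 3 ('D'): step: R->2, L=4; D->plug->B->R->E->L->E->refl->G->L'->B->R'->F->plug->F
Char 4 ('H'): step: R->3, L=4; H->plug->A->R->D->L->D->refl->H->L'->F->R'->G->plug->G
Char 5 ('H'): step: R->4, L=4; H->plug->A->R->D->L->D->refl->H->L'->F->R'->E->plug->E

E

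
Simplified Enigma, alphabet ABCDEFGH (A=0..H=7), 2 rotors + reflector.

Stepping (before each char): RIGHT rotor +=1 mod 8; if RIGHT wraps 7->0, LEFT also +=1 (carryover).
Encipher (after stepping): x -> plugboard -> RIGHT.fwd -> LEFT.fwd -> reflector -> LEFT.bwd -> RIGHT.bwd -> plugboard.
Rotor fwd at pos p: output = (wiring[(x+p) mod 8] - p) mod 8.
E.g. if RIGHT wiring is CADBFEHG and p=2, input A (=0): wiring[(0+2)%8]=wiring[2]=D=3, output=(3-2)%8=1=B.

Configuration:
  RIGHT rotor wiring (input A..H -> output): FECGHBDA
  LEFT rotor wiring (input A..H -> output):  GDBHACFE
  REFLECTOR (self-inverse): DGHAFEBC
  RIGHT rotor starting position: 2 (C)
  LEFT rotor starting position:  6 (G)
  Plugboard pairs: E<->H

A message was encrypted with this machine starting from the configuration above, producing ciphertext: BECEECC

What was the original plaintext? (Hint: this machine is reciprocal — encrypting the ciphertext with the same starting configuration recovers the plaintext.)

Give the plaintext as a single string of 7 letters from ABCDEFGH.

Answer: FDHCGEG

Derivation:
Char 1 ('B'): step: R->3, L=6; B->plug->B->R->E->L->D->refl->A->L'->C->R'->F->plug->F
Char 2 ('E'): step: R->4, L=6; E->plug->H->R->C->L->A->refl->D->L'->E->R'->D->plug->D
Char 3 ('C'): step: R->5, L=6; C->plug->C->R->D->L->F->refl->E->L'->H->R'->E->plug->H
Char 4 ('E'): step: R->6, L=6; E->plug->H->R->D->L->F->refl->E->L'->H->R'->C->plug->C
Char 5 ('E'): step: R->7, L=6; E->plug->H->R->E->L->D->refl->A->L'->C->R'->G->plug->G
Char 6 ('C'): step: R->0, L->7 (L advanced); C->plug->C->R->C->L->E->refl->F->L'->A->R'->H->plug->E
Char 7 ('C'): step: R->1, L=7; C->plug->C->R->F->L->B->refl->G->L'->H->R'->G->plug->G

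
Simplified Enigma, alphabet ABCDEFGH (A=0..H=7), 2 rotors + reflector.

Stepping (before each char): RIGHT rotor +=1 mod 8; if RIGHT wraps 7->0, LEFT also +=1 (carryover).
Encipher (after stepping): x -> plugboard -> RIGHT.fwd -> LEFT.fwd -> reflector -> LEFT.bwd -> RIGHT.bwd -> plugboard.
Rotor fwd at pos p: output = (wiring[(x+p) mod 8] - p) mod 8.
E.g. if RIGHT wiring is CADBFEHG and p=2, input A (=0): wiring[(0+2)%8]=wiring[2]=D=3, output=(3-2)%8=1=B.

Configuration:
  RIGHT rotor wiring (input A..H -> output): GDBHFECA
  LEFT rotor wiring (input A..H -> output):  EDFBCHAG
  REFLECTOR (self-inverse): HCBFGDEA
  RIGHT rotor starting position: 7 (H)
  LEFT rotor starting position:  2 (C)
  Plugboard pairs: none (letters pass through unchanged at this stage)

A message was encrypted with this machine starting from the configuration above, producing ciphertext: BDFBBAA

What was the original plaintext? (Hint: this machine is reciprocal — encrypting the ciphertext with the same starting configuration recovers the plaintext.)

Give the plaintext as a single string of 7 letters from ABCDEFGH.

Char 1 ('B'): step: R->0, L->3 (L advanced); B->plug->B->R->D->L->F->refl->D->L'->E->R'->F->plug->F
Char 2 ('D'): step: R->1, L=3; D->plug->D->R->E->L->D->refl->F->L'->D->R'->E->plug->E
Char 3 ('F'): step: R->2, L=3; F->plug->F->R->G->L->A->refl->H->L'->B->R'->H->plug->H
Char 4 ('B'): step: R->3, L=3; B->plug->B->R->C->L->E->refl->G->L'->A->R'->G->plug->G
Char 5 ('B'): step: R->4, L=3; B->plug->B->R->A->L->G->refl->E->L'->C->R'->E->plug->E
Char 6 ('A'): step: R->5, L=3; A->plug->A->R->H->L->C->refl->B->L'->F->R'->B->plug->B
Char 7 ('A'): step: R->6, L=3; A->plug->A->R->E->L->D->refl->F->L'->D->R'->E->plug->E

Answer: FEHGEBE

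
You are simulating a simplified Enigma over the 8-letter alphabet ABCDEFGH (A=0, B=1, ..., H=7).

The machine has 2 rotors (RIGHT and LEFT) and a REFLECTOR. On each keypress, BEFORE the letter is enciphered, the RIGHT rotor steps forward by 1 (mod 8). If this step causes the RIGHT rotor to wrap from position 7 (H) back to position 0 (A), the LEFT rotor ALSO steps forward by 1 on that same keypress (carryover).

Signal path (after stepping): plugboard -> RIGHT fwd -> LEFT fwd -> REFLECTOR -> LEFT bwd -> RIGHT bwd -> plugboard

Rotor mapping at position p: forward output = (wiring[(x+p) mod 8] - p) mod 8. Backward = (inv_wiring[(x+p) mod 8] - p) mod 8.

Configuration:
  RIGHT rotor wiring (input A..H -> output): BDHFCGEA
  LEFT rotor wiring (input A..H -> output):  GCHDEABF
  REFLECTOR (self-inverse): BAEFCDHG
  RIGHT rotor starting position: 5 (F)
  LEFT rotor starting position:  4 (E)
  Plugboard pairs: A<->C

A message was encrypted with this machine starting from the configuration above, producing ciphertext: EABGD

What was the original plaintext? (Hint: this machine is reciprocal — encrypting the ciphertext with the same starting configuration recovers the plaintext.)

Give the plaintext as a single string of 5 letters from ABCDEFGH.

Char 1 ('E'): step: R->6, L=4; E->plug->E->R->B->L->E->refl->C->L'->E->R'->G->plug->G
Char 2 ('A'): step: R->7, L=4; A->plug->C->R->E->L->C->refl->E->L'->B->R'->A->plug->C
Char 3 ('B'): step: R->0, L->5 (L advanced); B->plug->B->R->D->L->B->refl->A->L'->C->R'->E->plug->E
Char 4 ('G'): step: R->1, L=5; G->plug->G->R->H->L->H->refl->G->L'->G->R'->B->plug->B
Char 5 ('D'): step: R->2, L=5; D->plug->D->R->E->L->F->refl->D->L'->A->R'->C->plug->A

Answer: GCEBA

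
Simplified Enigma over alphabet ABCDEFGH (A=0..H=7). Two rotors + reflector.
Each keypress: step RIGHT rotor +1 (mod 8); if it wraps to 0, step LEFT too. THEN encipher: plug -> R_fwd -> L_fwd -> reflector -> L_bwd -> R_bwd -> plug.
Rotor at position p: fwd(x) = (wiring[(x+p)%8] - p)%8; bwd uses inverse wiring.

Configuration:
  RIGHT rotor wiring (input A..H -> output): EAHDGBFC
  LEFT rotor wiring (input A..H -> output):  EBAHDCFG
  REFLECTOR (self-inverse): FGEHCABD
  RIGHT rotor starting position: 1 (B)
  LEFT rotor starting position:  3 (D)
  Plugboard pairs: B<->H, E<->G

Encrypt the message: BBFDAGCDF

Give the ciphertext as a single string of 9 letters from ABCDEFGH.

Answer: ADABGEHFD

Derivation:
Char 1 ('B'): step: R->2, L=3; B->plug->H->R->G->L->G->refl->B->L'->F->R'->A->plug->A
Char 2 ('B'): step: R->3, L=3; B->plug->H->R->E->L->D->refl->H->L'->C->R'->D->plug->D
Char 3 ('F'): step: R->4, L=3; F->plug->F->R->E->L->D->refl->H->L'->C->R'->A->plug->A
Char 4 ('D'): step: R->5, L=3; D->plug->D->R->H->L->F->refl->A->L'->B->R'->H->plug->B
Char 5 ('A'): step: R->6, L=3; A->plug->A->R->H->L->F->refl->A->L'->B->R'->E->plug->G
Char 6 ('G'): step: R->7, L=3; G->plug->E->R->E->L->D->refl->H->L'->C->R'->G->plug->E
Char 7 ('C'): step: R->0, L->4 (L advanced); C->plug->C->R->H->L->D->refl->H->L'->A->R'->B->plug->H
Char 8 ('D'): step: R->1, L=4; D->plug->D->R->F->L->F->refl->A->L'->E->R'->F->plug->F
Char 9 ('F'): step: R->2, L=4; F->plug->F->R->A->L->H->refl->D->L'->H->R'->D->plug->D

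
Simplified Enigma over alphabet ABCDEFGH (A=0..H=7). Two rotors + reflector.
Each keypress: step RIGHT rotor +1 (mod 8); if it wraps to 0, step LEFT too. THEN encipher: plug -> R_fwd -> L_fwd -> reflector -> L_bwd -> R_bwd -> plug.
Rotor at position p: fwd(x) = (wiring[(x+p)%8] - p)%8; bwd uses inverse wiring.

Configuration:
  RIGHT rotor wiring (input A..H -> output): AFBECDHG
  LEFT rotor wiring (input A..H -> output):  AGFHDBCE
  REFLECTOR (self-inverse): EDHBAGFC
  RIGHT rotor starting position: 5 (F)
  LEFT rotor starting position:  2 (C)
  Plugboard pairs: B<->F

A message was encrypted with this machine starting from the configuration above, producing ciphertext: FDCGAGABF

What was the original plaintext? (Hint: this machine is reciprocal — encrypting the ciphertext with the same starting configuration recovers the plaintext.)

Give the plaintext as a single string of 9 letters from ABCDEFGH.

Answer: CHAEHBEAA

Derivation:
Char 1 ('F'): step: R->6, L=2; F->plug->B->R->A->L->D->refl->B->L'->C->R'->C->plug->C
Char 2 ('D'): step: R->7, L=2; D->plug->D->R->C->L->B->refl->D->L'->A->R'->H->plug->H
Char 3 ('C'): step: R->0, L->3 (L advanced); C->plug->C->R->B->L->A->refl->E->L'->A->R'->A->plug->A
Char 4 ('G'): step: R->1, L=3; G->plug->G->R->F->L->F->refl->G->L'->C->R'->E->plug->E
Char 5 ('A'): step: R->2, L=3; A->plug->A->R->H->L->C->refl->H->L'->D->R'->H->plug->H
Char 6 ('G'): step: R->3, L=3; G->plug->G->R->C->L->G->refl->F->L'->F->R'->F->plug->B
Char 7 ('A'): step: R->4, L=3; A->plug->A->R->G->L->D->refl->B->L'->E->R'->E->plug->E
Char 8 ('B'): step: R->5, L=3; B->plug->F->R->E->L->B->refl->D->L'->G->R'->A->plug->A
Char 9 ('F'): step: R->6, L=3; F->plug->B->R->A->L->E->refl->A->L'->B->R'->A->plug->A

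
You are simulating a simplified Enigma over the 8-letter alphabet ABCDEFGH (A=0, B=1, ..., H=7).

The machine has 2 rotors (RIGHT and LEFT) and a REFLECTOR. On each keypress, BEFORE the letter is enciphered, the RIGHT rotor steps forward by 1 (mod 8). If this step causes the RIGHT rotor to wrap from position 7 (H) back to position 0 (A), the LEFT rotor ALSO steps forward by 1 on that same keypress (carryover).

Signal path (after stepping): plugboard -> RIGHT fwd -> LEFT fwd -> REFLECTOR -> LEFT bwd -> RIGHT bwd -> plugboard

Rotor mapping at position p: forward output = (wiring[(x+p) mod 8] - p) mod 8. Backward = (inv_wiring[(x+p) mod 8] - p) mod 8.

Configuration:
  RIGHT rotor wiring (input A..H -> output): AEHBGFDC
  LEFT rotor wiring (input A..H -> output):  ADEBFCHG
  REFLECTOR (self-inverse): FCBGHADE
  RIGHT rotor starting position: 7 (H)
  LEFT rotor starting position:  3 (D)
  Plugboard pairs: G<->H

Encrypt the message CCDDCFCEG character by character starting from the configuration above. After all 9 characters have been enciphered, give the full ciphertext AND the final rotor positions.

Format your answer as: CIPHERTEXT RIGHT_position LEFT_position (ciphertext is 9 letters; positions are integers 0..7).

Char 1 ('C'): step: R->0, L->4 (L advanced); C->plug->C->R->H->L->F->refl->A->L'->G->R'->E->plug->E
Char 2 ('C'): step: R->1, L=4; C->plug->C->R->A->L->B->refl->C->L'->D->R'->A->plug->A
Char 3 ('D'): step: R->2, L=4; D->plug->D->R->D->L->C->refl->B->L'->A->R'->F->plug->F
Char 4 ('D'): step: R->3, L=4; D->plug->D->R->A->L->B->refl->C->L'->D->R'->B->plug->B
Char 5 ('C'): step: R->4, L=4; C->plug->C->R->H->L->F->refl->A->L'->G->R'->D->plug->D
Char 6 ('F'): step: R->5, L=4; F->plug->F->R->C->L->D->refl->G->L'->B->R'->H->plug->G
Char 7 ('C'): step: R->6, L=4; C->plug->C->R->C->L->D->refl->G->L'->B->R'->E->plug->E
Char 8 ('E'): step: R->7, L=4; E->plug->E->R->C->L->D->refl->G->L'->B->R'->B->plug->B
Char 9 ('G'): step: R->0, L->5 (L advanced); G->plug->H->R->C->L->B->refl->C->L'->B->R'->D->plug->D
Final: ciphertext=EAFBDGEBD, RIGHT=0, LEFT=5

Answer: EAFBDGEBD 0 5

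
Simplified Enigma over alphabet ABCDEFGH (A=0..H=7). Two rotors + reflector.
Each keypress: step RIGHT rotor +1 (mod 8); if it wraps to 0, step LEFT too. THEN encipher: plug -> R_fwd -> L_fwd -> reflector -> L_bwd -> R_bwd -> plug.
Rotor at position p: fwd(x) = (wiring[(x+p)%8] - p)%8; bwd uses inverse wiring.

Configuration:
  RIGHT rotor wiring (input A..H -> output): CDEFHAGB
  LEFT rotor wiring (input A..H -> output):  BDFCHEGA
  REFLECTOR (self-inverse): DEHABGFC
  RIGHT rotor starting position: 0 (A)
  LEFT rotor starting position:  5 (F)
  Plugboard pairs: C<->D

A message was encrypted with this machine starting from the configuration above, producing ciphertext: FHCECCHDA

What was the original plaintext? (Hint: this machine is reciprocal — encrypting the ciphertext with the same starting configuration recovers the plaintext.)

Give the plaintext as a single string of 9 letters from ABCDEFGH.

Char 1 ('F'): step: R->1, L=5; F->plug->F->R->F->L->A->refl->D->L'->C->R'->A->plug->A
Char 2 ('H'): step: R->2, L=5; H->plug->H->R->B->L->B->refl->E->L'->D->R'->B->plug->B
Char 3 ('C'): step: R->3, L=5; C->plug->D->R->D->L->E->refl->B->L'->B->R'->H->plug->H
Char 4 ('E'): step: R->4, L=5; E->plug->E->R->G->L->F->refl->G->L'->E->R'->B->plug->B
Char 5 ('C'): step: R->5, L=5; C->plug->D->R->F->L->A->refl->D->L'->C->R'->H->plug->H
Char 6 ('C'): step: R->6, L=5; C->plug->D->R->F->L->A->refl->D->L'->C->R'->H->plug->H
Char 7 ('H'): step: R->7, L=5; H->plug->H->R->H->L->C->refl->H->L'->A->R'->F->plug->F
Char 8 ('D'): step: R->0, L->6 (L advanced); D->plug->C->R->E->L->H->refl->C->L'->B->R'->H->plug->H
Char 9 ('A'): step: R->1, L=6; A->plug->A->R->C->L->D->refl->A->L'->A->R'->G->plug->G

Answer: ABHBHHFHG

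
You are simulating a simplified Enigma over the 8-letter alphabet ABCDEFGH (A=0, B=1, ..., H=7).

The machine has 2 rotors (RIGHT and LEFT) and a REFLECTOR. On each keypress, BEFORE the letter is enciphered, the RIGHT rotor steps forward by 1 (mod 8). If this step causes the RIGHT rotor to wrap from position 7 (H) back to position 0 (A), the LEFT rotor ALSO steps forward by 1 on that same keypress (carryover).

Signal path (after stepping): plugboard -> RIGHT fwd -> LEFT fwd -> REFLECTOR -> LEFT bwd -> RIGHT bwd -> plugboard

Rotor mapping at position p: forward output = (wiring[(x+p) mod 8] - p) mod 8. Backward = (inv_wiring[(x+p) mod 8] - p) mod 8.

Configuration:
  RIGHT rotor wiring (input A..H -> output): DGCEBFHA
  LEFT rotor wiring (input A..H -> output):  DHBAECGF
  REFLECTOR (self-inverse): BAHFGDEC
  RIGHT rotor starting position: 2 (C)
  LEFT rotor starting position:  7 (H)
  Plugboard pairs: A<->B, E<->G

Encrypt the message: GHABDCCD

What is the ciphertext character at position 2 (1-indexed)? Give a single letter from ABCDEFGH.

Char 1 ('G'): step: R->3, L=7; G->plug->E->R->F->L->F->refl->D->L'->G->R'->B->plug->A
Char 2 ('H'): step: R->4, L=7; H->plug->H->R->A->L->G->refl->E->L'->B->R'->B->plug->A

A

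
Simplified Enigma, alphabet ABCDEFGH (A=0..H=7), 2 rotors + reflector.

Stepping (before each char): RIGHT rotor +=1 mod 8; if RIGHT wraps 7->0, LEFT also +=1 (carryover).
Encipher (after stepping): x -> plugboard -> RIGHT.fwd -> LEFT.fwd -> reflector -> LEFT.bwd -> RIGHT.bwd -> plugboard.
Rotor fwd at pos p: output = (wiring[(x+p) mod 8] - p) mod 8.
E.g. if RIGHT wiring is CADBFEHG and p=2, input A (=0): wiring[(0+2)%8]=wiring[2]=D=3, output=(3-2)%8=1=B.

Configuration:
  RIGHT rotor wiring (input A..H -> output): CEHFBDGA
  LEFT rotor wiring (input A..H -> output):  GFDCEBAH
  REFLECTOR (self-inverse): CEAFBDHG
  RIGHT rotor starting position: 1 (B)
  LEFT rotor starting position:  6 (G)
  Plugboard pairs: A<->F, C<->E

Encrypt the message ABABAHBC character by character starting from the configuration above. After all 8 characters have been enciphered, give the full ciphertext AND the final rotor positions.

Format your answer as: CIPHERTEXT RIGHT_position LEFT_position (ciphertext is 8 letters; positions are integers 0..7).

Char 1 ('A'): step: R->2, L=6; A->plug->F->R->G->L->G->refl->H->L'->D->R'->B->plug->B
Char 2 ('B'): step: R->3, L=6; B->plug->B->R->G->L->G->refl->H->L'->D->R'->D->plug->D
Char 3 ('A'): step: R->4, L=6; A->plug->F->R->A->L->C->refl->A->L'->C->R'->C->plug->E
Char 4 ('B'): step: R->5, L=6; B->plug->B->R->B->L->B->refl->E->L'->F->R'->D->plug->D
Char 5 ('A'): step: R->6, L=6; A->plug->F->R->H->L->D->refl->F->L'->E->R'->C->plug->E
Char 6 ('H'): step: R->7, L=6; H->plug->H->R->H->L->D->refl->F->L'->E->R'->G->plug->G
Char 7 ('B'): step: R->0, L->7 (L advanced); B->plug->B->R->E->L->D->refl->F->L'->F->R'->D->plug->D
Char 8 ('C'): step: R->1, L=7; C->plug->E->R->C->L->G->refl->H->L'->B->R'->H->plug->H
Final: ciphertext=BDEDEGDH, RIGHT=1, LEFT=7

Answer: BDEDEGDH 1 7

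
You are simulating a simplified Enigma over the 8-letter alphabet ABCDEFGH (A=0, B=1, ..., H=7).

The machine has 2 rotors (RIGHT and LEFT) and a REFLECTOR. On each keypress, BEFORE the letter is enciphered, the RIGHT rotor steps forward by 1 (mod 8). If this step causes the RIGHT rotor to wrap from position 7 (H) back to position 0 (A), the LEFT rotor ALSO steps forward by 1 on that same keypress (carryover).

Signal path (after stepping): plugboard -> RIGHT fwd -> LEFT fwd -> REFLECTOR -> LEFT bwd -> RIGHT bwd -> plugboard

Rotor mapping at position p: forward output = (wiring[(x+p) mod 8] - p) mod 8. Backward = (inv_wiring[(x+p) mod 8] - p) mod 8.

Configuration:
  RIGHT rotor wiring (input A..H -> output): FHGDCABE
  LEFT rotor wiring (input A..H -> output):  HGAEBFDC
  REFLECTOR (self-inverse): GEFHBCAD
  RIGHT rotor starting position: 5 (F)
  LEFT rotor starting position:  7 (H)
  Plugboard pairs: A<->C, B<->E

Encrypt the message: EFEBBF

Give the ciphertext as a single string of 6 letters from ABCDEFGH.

Answer: DDCEHB

Derivation:
Char 1 ('E'): step: R->6, L=7; E->plug->B->R->G->L->G->refl->A->L'->B->R'->D->plug->D
Char 2 ('F'): step: R->7, L=7; F->plug->F->R->D->L->B->refl->E->L'->H->R'->D->plug->D
Char 3 ('E'): step: R->0, L->0 (L advanced); E->plug->B->R->H->L->C->refl->F->L'->F->R'->A->plug->C
Char 4 ('B'): step: R->1, L=0; B->plug->E->R->H->L->C->refl->F->L'->F->R'->B->plug->E
Char 5 ('B'): step: R->2, L=0; B->plug->E->R->H->L->C->refl->F->L'->F->R'->H->plug->H
Char 6 ('F'): step: R->3, L=0; F->plug->F->R->C->L->A->refl->G->L'->B->R'->E->plug->B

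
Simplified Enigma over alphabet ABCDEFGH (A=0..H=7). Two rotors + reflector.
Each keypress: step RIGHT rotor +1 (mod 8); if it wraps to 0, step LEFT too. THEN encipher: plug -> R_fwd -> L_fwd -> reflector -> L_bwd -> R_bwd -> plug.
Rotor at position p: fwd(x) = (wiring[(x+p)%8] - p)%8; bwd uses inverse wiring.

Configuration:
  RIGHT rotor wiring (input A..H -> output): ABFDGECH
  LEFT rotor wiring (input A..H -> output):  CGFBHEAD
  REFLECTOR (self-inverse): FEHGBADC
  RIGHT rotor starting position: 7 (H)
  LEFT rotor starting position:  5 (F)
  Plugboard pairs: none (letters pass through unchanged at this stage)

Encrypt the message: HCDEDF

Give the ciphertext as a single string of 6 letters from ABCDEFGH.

Char 1 ('H'): step: R->0, L->6 (L advanced); H->plug->H->R->H->L->G->refl->D->L'->F->R'->C->plug->C
Char 2 ('C'): step: R->1, L=6; C->plug->C->R->C->L->E->refl->B->L'->G->R'->G->plug->G
Char 3 ('D'): step: R->2, L=6; D->plug->D->R->C->L->E->refl->B->L'->G->R'->G->plug->G
Char 4 ('E'): step: R->3, L=6; E->plug->E->R->E->L->H->refl->C->L'->A->R'->A->plug->A
Char 5 ('D'): step: R->4, L=6; D->plug->D->R->D->L->A->refl->F->L'->B->R'->G->plug->G
Char 6 ('F'): step: R->5, L=6; F->plug->F->R->A->L->C->refl->H->L'->E->R'->E->plug->E

Answer: CGGAGE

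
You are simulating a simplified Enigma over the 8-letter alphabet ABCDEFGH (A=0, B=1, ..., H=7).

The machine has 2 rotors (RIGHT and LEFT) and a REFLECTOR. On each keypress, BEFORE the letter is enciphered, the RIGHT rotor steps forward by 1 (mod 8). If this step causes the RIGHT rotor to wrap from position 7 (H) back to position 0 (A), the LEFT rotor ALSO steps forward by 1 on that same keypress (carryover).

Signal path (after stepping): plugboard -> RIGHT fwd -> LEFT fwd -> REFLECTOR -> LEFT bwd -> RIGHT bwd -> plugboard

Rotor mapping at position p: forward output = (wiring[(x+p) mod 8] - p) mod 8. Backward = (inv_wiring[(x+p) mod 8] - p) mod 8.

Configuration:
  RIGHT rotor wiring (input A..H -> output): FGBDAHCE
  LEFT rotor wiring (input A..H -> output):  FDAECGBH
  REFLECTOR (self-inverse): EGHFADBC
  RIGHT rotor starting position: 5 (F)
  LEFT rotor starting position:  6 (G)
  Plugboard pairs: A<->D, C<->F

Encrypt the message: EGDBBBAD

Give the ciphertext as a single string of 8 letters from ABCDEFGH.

Char 1 ('E'): step: R->6, L=6; E->plug->E->R->D->L->F->refl->D->L'->A->R'->D->plug->A
Char 2 ('G'): step: R->7, L=6; G->plug->G->R->A->L->D->refl->F->L'->D->R'->H->plug->H
Char 3 ('D'): step: R->0, L->7 (L advanced); D->plug->A->R->F->L->D->refl->F->L'->E->R'->H->plug->H
Char 4 ('B'): step: R->1, L=7; B->plug->B->R->A->L->A->refl->E->L'->C->R'->C->plug->F
Char 5 ('B'): step: R->2, L=7; B->plug->B->R->B->L->G->refl->B->L'->D->R'->G->plug->G
Char 6 ('B'): step: R->3, L=7; B->plug->B->R->F->L->D->refl->F->L'->E->R'->C->plug->F
Char 7 ('A'): step: R->4, L=7; A->plug->D->R->A->L->A->refl->E->L'->C->R'->F->plug->C
Char 8 ('D'): step: R->5, L=7; D->plug->A->R->C->L->E->refl->A->L'->A->R'->D->plug->A

Answer: AHHFGFCA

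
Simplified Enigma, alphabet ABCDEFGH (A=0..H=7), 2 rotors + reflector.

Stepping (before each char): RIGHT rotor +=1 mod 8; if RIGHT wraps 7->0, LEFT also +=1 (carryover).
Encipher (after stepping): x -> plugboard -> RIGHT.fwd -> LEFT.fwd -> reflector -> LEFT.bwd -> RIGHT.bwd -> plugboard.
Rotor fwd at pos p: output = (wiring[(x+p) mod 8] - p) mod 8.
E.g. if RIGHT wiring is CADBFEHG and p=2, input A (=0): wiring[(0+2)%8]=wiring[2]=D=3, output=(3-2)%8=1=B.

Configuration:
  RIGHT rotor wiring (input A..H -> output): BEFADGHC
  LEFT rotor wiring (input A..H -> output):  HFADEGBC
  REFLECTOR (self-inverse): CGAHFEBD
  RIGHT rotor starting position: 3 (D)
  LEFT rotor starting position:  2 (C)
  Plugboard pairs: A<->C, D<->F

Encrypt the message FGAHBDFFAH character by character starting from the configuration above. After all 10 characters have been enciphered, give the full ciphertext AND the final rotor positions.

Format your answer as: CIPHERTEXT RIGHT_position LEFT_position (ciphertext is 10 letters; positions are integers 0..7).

Char 1 ('F'): step: R->4, L=2; F->plug->D->R->G->L->F->refl->E->L'->D->R'->C->plug->A
Char 2 ('G'): step: R->5, L=2; G->plug->G->R->D->L->E->refl->F->L'->G->R'->H->plug->H
Char 3 ('A'): step: R->6, L=2; A->plug->C->R->D->L->E->refl->F->L'->G->R'->D->plug->F
Char 4 ('H'): step: R->7, L=2; H->plug->H->R->A->L->G->refl->B->L'->B->R'->E->plug->E
Char 5 ('B'): step: R->0, L->3 (L advanced); B->plug->B->R->E->L->H->refl->D->L'->C->R'->H->plug->H
Char 6 ('D'): step: R->1, L=3; D->plug->F->R->G->L->C->refl->A->L'->A->R'->H->plug->H
Char 7 ('F'): step: R->2, L=3; F->plug->D->R->E->L->H->refl->D->L'->C->R'->H->plug->H
Char 8 ('F'): step: R->3, L=3; F->plug->D->R->E->L->H->refl->D->L'->C->R'->H->plug->H
Char 9 ('A'): step: R->4, L=3; A->plug->C->R->D->L->G->refl->B->L'->B->R'->G->plug->G
Char 10 ('H'): step: R->5, L=3; H->plug->H->R->G->L->C->refl->A->L'->A->R'->F->plug->D
Final: ciphertext=AHFEHHHHGD, RIGHT=5, LEFT=3

Answer: AHFEHHHHGD 5 3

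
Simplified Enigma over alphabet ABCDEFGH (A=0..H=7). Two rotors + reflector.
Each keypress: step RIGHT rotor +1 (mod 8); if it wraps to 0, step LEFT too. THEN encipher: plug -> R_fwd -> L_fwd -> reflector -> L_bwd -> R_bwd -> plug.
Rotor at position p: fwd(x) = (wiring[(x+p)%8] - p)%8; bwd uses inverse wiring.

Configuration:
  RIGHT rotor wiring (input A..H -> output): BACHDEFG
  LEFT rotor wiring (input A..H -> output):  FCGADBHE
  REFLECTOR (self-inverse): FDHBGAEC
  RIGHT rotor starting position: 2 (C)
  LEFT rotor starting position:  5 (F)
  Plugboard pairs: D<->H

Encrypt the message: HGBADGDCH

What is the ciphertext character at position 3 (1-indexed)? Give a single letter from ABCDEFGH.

Char 1 ('H'): step: R->3, L=5; H->plug->D->R->C->L->H->refl->C->L'->B->R'->C->plug->C
Char 2 ('G'): step: R->4, L=5; G->plug->G->R->G->L->D->refl->B->L'->F->R'->E->plug->E
Char 3 ('B'): step: R->5, L=5; B->plug->B->R->A->L->E->refl->G->L'->H->R'->A->plug->A

A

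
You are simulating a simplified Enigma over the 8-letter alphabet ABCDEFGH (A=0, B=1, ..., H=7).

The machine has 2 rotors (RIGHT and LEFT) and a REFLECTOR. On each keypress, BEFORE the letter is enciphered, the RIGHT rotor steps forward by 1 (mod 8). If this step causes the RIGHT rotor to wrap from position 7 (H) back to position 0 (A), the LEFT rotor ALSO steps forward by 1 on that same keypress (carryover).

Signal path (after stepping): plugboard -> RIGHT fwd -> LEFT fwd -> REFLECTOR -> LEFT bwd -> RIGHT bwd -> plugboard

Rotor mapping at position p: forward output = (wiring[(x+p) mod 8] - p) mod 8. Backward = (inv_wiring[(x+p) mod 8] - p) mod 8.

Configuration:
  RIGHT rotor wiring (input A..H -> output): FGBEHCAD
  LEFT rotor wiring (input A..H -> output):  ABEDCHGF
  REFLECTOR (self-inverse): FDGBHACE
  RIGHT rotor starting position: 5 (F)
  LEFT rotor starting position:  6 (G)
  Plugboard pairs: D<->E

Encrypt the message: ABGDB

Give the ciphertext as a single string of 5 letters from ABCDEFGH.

Answer: HHFAE

Derivation:
Char 1 ('A'): step: R->6, L=6; A->plug->A->R->C->L->C->refl->G->L'->E->R'->H->plug->H
Char 2 ('B'): step: R->7, L=6; B->plug->B->R->G->L->E->refl->H->L'->B->R'->H->plug->H
Char 3 ('G'): step: R->0, L->7 (L advanced); G->plug->G->R->A->L->G->refl->C->L'->C->R'->F->plug->F
Char 4 ('D'): step: R->1, L=7; D->plug->E->R->B->L->B->refl->D->L'->F->R'->A->plug->A
Char 5 ('B'): step: R->2, L=7; B->plug->B->R->C->L->C->refl->G->L'->A->R'->D->plug->E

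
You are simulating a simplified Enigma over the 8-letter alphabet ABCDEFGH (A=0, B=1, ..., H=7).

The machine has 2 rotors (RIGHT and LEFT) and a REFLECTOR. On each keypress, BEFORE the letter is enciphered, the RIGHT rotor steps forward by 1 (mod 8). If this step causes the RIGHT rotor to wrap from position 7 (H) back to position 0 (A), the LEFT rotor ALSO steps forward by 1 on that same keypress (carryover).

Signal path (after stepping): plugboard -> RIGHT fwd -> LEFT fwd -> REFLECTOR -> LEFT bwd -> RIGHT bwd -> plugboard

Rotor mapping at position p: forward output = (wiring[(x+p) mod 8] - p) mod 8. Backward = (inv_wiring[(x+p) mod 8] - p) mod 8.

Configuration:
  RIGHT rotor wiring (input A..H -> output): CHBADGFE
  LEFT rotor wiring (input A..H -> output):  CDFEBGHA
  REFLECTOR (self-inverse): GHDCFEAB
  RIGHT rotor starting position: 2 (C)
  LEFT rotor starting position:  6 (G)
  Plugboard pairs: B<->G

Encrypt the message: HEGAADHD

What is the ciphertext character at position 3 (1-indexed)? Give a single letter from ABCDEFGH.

Char 1 ('H'): step: R->3, L=6; H->plug->H->R->G->L->D->refl->C->L'->B->R'->E->plug->E
Char 2 ('E'): step: R->4, L=6; E->plug->E->R->G->L->D->refl->C->L'->B->R'->C->plug->C
Char 3 ('G'): step: R->5, L=6; G->plug->B->R->A->L->B->refl->H->L'->E->R'->F->plug->F

F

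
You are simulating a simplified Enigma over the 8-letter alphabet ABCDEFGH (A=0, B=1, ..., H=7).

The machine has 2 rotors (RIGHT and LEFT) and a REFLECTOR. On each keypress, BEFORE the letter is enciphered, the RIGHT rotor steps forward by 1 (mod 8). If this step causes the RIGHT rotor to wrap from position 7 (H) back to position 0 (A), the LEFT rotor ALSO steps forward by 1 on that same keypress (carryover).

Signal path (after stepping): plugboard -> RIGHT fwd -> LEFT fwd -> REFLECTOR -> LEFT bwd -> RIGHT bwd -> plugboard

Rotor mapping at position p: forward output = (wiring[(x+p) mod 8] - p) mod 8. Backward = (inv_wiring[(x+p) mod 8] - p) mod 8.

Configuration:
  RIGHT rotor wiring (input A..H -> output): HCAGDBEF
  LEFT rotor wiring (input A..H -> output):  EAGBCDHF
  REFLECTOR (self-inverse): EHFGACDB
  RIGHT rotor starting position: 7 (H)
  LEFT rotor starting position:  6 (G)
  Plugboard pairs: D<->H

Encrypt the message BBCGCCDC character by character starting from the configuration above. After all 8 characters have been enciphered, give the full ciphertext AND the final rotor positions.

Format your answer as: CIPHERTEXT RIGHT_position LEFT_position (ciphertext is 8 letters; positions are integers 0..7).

Answer: EDBCBEEG 7 7

Derivation:
Char 1 ('B'): step: R->0, L->7 (L advanced); B->plug->B->R->C->L->B->refl->H->L'->D->R'->E->plug->E
Char 2 ('B'): step: R->1, L=7; B->plug->B->R->H->L->A->refl->E->L'->G->R'->H->plug->D
Char 3 ('C'): step: R->2, L=7; C->plug->C->R->B->L->F->refl->C->L'->E->R'->B->plug->B
Char 4 ('G'): step: R->3, L=7; G->plug->G->R->H->L->A->refl->E->L'->G->R'->C->plug->C
Char 5 ('C'): step: R->4, L=7; C->plug->C->R->A->L->G->refl->D->L'->F->R'->B->plug->B
Char 6 ('C'): step: R->5, L=7; C->plug->C->R->A->L->G->refl->D->L'->F->R'->E->plug->E
Char 7 ('D'): step: R->6, L=7; D->plug->H->R->D->L->H->refl->B->L'->C->R'->E->plug->E
Char 8 ('C'): step: R->7, L=7; C->plug->C->R->D->L->H->refl->B->L'->C->R'->G->plug->G
Final: ciphertext=EDBCBEEG, RIGHT=7, LEFT=7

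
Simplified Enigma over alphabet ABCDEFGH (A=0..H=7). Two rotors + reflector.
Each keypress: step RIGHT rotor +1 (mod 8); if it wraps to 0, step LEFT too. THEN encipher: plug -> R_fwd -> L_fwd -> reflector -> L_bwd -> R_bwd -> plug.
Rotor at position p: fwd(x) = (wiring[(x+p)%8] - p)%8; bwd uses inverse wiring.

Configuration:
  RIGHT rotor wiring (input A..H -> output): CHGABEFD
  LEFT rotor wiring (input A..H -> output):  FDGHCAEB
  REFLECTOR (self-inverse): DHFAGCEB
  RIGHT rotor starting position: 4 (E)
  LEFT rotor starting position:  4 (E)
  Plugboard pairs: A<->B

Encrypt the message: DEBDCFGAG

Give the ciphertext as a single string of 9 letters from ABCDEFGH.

Answer: HDGHBHDFA

Derivation:
Char 1 ('D'): step: R->5, L=4; D->plug->D->R->F->L->H->refl->B->L'->E->R'->H->plug->H
Char 2 ('E'): step: R->6, L=4; E->plug->E->R->A->L->G->refl->E->L'->B->R'->D->plug->D
Char 3 ('B'): step: R->7, L=4; B->plug->A->R->E->L->B->refl->H->L'->F->R'->G->plug->G
Char 4 ('D'): step: R->0, L->5 (L advanced); D->plug->D->R->A->L->D->refl->A->L'->D->R'->H->plug->H
Char 5 ('C'): step: R->1, L=5; C->plug->C->R->H->L->F->refl->C->L'->G->R'->A->plug->B
Char 6 ('F'): step: R->2, L=5; F->plug->F->R->B->L->H->refl->B->L'->F->R'->H->plug->H
Char 7 ('G'): step: R->3, L=5; G->plug->G->R->E->L->G->refl->E->L'->C->R'->D->plug->D
Char 8 ('A'): step: R->4, L=5; A->plug->B->R->A->L->D->refl->A->L'->D->R'->F->plug->F
Char 9 ('G'): step: R->5, L=5; G->plug->G->R->D->L->A->refl->D->L'->A->R'->B->plug->A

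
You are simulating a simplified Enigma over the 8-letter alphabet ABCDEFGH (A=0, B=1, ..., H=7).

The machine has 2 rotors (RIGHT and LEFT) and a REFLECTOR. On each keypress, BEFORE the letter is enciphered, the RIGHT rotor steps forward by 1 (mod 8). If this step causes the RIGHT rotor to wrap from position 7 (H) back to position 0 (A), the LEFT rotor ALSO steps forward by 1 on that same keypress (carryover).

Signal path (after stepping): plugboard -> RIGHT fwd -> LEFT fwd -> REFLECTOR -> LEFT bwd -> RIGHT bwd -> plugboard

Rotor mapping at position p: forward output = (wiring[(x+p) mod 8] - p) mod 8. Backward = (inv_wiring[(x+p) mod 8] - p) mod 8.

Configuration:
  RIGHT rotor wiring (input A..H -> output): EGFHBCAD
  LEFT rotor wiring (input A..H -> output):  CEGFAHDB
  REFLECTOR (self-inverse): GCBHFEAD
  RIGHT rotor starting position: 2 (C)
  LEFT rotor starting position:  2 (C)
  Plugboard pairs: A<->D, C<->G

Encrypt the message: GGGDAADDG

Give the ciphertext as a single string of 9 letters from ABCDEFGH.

Answer: DACGFGFHA

Derivation:
Char 1 ('G'): step: R->3, L=2; G->plug->C->R->H->L->C->refl->B->L'->E->R'->A->plug->D
Char 2 ('G'): step: R->4, L=2; G->plug->C->R->E->L->B->refl->C->L'->H->R'->D->plug->A
Char 3 ('G'): step: R->5, L=2; G->plug->C->R->G->L->A->refl->G->L'->C->R'->G->plug->C
Char 4 ('D'): step: R->6, L=2; D->plug->A->R->C->L->G->refl->A->L'->G->R'->C->plug->G
Char 5 ('A'): step: R->7, L=2; A->plug->D->R->G->L->A->refl->G->L'->C->R'->F->plug->F
Char 6 ('A'): step: R->0, L->3 (L advanced); A->plug->D->R->H->L->D->refl->H->L'->F->R'->C->plug->G
Char 7 ('D'): step: R->1, L=3; D->plug->A->R->F->L->H->refl->D->L'->H->R'->F->plug->F
Char 8 ('D'): step: R->2, L=3; D->plug->A->R->D->L->A->refl->G->L'->E->R'->H->plug->H
Char 9 ('G'): step: R->3, L=3; G->plug->C->R->H->L->D->refl->H->L'->F->R'->D->plug->A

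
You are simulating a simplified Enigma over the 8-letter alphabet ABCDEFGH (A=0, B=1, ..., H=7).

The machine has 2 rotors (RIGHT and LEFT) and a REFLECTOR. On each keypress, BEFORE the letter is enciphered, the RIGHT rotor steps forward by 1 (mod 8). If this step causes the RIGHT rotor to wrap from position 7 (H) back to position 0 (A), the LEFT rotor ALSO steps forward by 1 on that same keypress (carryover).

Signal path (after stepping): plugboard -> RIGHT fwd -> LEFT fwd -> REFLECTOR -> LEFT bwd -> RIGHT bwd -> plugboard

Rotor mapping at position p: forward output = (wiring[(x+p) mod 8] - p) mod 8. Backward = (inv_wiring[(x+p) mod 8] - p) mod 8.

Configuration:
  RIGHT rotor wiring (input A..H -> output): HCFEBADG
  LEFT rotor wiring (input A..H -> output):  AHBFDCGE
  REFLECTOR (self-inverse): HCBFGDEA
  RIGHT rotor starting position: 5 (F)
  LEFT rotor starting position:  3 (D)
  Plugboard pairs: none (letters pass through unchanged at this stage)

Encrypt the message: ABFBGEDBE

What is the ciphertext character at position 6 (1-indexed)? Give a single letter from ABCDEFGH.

Char 1 ('A'): step: R->6, L=3; A->plug->A->R->F->L->F->refl->D->L'->D->R'->G->plug->G
Char 2 ('B'): step: R->7, L=3; B->plug->B->R->A->L->C->refl->B->L'->E->R'->H->plug->H
Char 3 ('F'): step: R->0, L->4 (L advanced); F->plug->F->R->A->L->H->refl->A->L'->D->R'->G->plug->G
Char 4 ('B'): step: R->1, L=4; B->plug->B->R->E->L->E->refl->G->L'->B->R'->A->plug->A
Char 5 ('G'): step: R->2, L=4; G->plug->G->R->F->L->D->refl->F->L'->G->R'->D->plug->D
Char 6 ('E'): step: R->3, L=4; E->plug->E->R->D->L->A->refl->H->L'->A->R'->D->plug->D

D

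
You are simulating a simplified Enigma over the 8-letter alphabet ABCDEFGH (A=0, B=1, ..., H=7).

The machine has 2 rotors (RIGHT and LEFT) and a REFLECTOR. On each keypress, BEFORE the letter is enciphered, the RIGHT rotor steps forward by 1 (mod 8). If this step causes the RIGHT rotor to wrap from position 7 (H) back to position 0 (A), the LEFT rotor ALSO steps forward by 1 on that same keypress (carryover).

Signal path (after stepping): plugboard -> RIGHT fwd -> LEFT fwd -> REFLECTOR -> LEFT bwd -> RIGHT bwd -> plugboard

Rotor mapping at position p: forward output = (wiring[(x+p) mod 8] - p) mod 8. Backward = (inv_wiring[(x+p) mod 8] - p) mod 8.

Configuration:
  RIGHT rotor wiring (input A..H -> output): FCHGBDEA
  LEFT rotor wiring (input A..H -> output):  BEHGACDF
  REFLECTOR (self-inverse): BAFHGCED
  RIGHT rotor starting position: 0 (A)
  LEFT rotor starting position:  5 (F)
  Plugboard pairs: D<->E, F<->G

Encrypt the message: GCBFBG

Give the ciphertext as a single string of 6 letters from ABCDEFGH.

Char 1 ('G'): step: R->1, L=5; G->plug->F->R->D->L->E->refl->G->L'->B->R'->A->plug->A
Char 2 ('C'): step: R->2, L=5; C->plug->C->R->H->L->D->refl->H->L'->E->R'->B->plug->B
Char 3 ('B'): step: R->3, L=5; B->plug->B->R->G->L->B->refl->A->L'->C->R'->F->plug->G
Char 4 ('F'): step: R->4, L=5; F->plug->G->R->D->L->E->refl->G->L'->B->R'->E->plug->D
Char 5 ('B'): step: R->5, L=5; B->plug->B->R->H->L->D->refl->H->L'->E->R'->H->plug->H
Char 6 ('G'): step: R->6, L=5; G->plug->F->R->A->L->F->refl->C->L'->F->R'->H->plug->H

Answer: ABGDHH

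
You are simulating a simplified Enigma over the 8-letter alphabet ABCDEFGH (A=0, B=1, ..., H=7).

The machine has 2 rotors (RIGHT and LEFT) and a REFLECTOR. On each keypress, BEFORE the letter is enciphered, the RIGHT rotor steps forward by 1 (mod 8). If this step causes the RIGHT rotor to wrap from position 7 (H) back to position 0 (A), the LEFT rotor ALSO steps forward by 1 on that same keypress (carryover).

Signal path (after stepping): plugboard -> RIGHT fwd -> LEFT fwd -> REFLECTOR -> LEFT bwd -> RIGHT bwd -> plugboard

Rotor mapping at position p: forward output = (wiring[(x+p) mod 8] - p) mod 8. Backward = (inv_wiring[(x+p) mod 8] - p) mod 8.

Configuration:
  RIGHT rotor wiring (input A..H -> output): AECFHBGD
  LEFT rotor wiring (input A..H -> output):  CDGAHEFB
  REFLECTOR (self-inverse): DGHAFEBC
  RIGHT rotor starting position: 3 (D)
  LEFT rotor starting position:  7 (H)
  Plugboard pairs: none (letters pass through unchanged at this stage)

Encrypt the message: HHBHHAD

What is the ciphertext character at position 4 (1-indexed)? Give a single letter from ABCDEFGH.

Char 1 ('H'): step: R->4, L=7; H->plug->H->R->B->L->D->refl->A->L'->F->R'->B->plug->B
Char 2 ('H'): step: R->5, L=7; H->plug->H->R->C->L->E->refl->F->L'->G->R'->C->plug->C
Char 3 ('B'): step: R->6, L=7; B->plug->B->R->F->L->A->refl->D->L'->B->R'->G->plug->G
Char 4 ('H'): step: R->7, L=7; H->plug->H->R->H->L->G->refl->B->L'->E->R'->A->plug->A

A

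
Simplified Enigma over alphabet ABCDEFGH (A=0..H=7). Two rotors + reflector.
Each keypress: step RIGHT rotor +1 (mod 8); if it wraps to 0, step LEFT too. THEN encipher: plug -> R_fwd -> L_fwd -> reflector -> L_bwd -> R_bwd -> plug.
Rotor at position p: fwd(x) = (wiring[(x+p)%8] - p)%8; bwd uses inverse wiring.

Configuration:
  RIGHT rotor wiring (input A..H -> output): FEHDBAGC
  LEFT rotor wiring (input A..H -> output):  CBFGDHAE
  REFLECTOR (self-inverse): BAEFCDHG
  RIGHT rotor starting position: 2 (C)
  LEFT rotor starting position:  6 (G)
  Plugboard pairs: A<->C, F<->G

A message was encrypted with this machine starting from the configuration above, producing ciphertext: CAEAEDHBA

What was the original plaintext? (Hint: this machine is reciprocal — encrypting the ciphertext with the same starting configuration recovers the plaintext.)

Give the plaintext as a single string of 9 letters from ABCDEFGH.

Char 1 ('C'): step: R->3, L=6; C->plug->A->R->A->L->C->refl->E->L'->C->R'->F->plug->G
Char 2 ('A'): step: R->4, L=6; A->plug->C->R->C->L->E->refl->C->L'->A->R'->F->plug->G
Char 3 ('E'): step: R->5, L=6; E->plug->E->R->H->L->B->refl->A->L'->F->R'->C->plug->A
Char 4 ('A'): step: R->6, L=6; A->plug->C->R->H->L->B->refl->A->L'->F->R'->F->plug->G
Char 5 ('E'): step: R->7, L=6; E->plug->E->R->E->L->H->refl->G->L'->B->R'->G->plug->F
Char 6 ('D'): step: R->0, L->7 (L advanced); D->plug->D->R->D->L->G->refl->H->L'->E->R'->B->plug->B
Char 7 ('H'): step: R->1, L=7; H->plug->H->R->E->L->H->refl->G->L'->D->R'->A->plug->C
Char 8 ('B'): step: R->2, L=7; B->plug->B->R->B->L->D->refl->F->L'->A->R'->F->plug->G
Char 9 ('A'): step: R->3, L=7; A->plug->C->R->F->L->E->refl->C->L'->C->R'->F->plug->G

Answer: GGAGFBCGG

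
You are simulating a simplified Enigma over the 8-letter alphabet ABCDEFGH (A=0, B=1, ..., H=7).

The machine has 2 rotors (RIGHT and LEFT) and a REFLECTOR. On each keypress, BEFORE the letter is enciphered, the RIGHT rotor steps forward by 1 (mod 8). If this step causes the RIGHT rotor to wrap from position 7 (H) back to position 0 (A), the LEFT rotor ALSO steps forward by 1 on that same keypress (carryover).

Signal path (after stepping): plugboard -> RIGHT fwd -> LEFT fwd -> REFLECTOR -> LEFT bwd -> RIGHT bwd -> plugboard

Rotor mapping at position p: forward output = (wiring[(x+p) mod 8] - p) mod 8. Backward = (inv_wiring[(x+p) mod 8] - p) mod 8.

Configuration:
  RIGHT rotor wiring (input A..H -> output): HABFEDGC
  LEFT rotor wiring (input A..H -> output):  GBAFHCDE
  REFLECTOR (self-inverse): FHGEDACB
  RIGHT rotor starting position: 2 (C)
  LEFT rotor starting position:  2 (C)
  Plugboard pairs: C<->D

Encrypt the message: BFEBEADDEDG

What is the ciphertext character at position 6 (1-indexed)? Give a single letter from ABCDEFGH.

Char 1 ('B'): step: R->3, L=2; B->plug->B->R->B->L->D->refl->E->L'->G->R'->H->plug->H
Char 2 ('F'): step: R->4, L=2; F->plug->F->R->E->L->B->refl->H->L'->H->R'->B->plug->B
Char 3 ('E'): step: R->5, L=2; E->plug->E->R->D->L->A->refl->F->L'->C->R'->D->plug->C
Char 4 ('B'): step: R->6, L=2; B->plug->B->R->E->L->B->refl->H->L'->H->R'->F->plug->F
Char 5 ('E'): step: R->7, L=2; E->plug->E->R->G->L->E->refl->D->L'->B->R'->C->plug->D
Char 6 ('A'): step: R->0, L->3 (L advanced); A->plug->A->R->H->L->F->refl->A->L'->D->R'->F->plug->F

F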